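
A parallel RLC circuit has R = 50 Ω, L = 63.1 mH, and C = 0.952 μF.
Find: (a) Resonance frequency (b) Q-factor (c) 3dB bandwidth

Step 1 — Resonance: ω₀ = 1/√(LC) = 1/√(0.0631·9.52e-07) = 4080 rad/s.
Step 2 — f₀ = ω₀/(2π) = 649.4 Hz.
Step 3 — Parallel Q: Q = R/(ω₀L) = 50/(4080·0.0631) = 0.1942.
Step 4 — Bandwidth: Δω = ω₀/Q = 2.101e+04 rad/s; BW = Δω/(2π) = 3344 Hz.

(a) f₀ = 649.4 Hz  (b) Q = 0.1942  (c) BW = 3344 Hz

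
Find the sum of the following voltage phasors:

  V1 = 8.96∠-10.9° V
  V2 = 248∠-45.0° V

Step 1 — Convert each phasor to rectangular form:
  V1 = 8.96·(cos(-10.9°) + j·sin(-10.9°)) = 8.798 - j1.694 V
  V2 = 248·(cos(-45.0°) + j·sin(-45.0°)) = 175.4 - j175.4 V
Step 2 — Sum components: V_total = 184.2 - j177.1 V.
Step 3 — Convert to polar: |V_total| = 255.5 V, ∠V_total = -43.9°.

V_total = 255.5∠-43.9° V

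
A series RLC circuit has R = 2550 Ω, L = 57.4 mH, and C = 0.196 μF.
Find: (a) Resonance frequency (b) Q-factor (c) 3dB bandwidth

Step 1 — Resonance: ω₀ = 1/√(LC) = 1/√(0.0574·1.96e-07) = 9428 rad/s.
Step 2 — f₀ = ω₀/(2π) = 1501 Hz.
Step 3 — Series Q: Q = ω₀L/R = 9428·0.0574/2550 = 0.2122.
Step 4 — Bandwidth: Δω = ω₀/Q = 4.443e+04 rad/s; BW = Δω/(2π) = 7070 Hz.

(a) f₀ = 1501 Hz  (b) Q = 0.2122  (c) BW = 7070 Hz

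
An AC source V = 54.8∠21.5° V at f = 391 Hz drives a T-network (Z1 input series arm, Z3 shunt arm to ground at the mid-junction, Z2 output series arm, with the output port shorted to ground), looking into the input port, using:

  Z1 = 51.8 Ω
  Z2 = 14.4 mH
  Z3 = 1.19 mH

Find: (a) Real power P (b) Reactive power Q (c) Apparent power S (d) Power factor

Step 1 — Angular frequency: ω = 2π·f = 2π·391 = 2457 rad/s.
Step 2 — Component impedances:
  Z1: Z = R = 51.8 Ω
  Z2: Z = jωL = j·2457·0.0144 = 0 + j35.38 Ω
  Z3: Z = jωL = j·2457·0.00119 = 0 + j2.924 Ω
Step 3 — With the output port shorted to ground, the output series arm Z2 runs from the junction to ground; the shunt arm Z3 also runs from the junction to ground. They appear in parallel: Z3 || Z2 = 0 + j2.7 Ω.
Step 4 — Series with input arm Z1: Z_in = Z1 + (Z3 || Z2) = 51.8 + j2.7 Ω = 51.87∠3.0° Ω.
Step 5 — Source phasor: V = 54.8∠21.5° V = 50.99 + j20.08 V.
Step 6 — Current: I = V / Z = 1.002 + j0.3355 A = 1.056∠18.5° A.
Step 7 — Complex power: S = V·I* = 57.82 + j3.014 VA.
Step 8 — Real power: P = Re(S) = 57.82 W.
Step 9 — Reactive power: Q = Im(S) = 3.014 VAR.
Step 10 — Apparent power: |S| = 57.9 VA.
Step 11 — Power factor: PF = P/|S| = 0.9986 (lagging).

(a) P = 57.82 W  (b) Q = 3.014 VAR  (c) S = 57.9 VA  (d) PF = 0.9986 (lagging)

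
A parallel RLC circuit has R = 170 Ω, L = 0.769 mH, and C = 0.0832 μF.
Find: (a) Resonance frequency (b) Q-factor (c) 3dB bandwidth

Step 1 — Resonance: ω₀ = 1/√(LC) = 1/√(0.000769·8.32e-08) = 1.25e+05 rad/s.
Step 2 — f₀ = ω₀/(2π) = 1.99e+04 Hz.
Step 3 — Parallel Q: Q = R/(ω₀L) = 170/(1.25e+05·0.000769) = 1.768.
Step 4 — Bandwidth: Δω = ω₀/Q = 7.07e+04 rad/s; BW = Δω/(2π) = 1.125e+04 Hz.

(a) f₀ = 1.99e+04 Hz  (b) Q = 1.768  (c) BW = 1.125e+04 Hz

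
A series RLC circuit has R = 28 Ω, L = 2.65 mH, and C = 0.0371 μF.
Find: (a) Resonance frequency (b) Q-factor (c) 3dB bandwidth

Step 1 — Resonance: ω₀ = 1/√(LC) = 1/√(0.00265·3.71e-08) = 1.009e+05 rad/s.
Step 2 — f₀ = ω₀/(2π) = 1.605e+04 Hz.
Step 3 — Series Q: Q = ω₀L/R = 1.009e+05·0.00265/28 = 9.545.
Step 4 — Bandwidth: Δω = ω₀/Q = 1.057e+04 rad/s; BW = Δω/(2π) = 1682 Hz.

(a) f₀ = 1.605e+04 Hz  (b) Q = 9.545  (c) BW = 1682 Hz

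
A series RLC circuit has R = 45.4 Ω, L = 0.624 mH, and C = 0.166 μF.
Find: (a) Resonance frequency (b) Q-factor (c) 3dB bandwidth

Step 1 — Resonance condition Im(Z)=0 gives ω₀ = 1/√(LC).
Step 2 — ω₀ = 1/√(0.000624·1.66e-07) = 9.825e+04 rad/s.
Step 3 — f₀ = ω₀/(2π) = 1.564e+04 Hz.
Step 4 — Series Q: Q = ω₀L/R = 9.825e+04·0.000624/45.4 = 1.35.
Step 5 — 3dB bandwidth: Δω = ω₀/Q = 7.276e+04 rad/s; BW = Δω/(2π) = 1.158e+04 Hz.

(a) f₀ = 1.564e+04 Hz  (b) Q = 1.35  (c) BW = 1.158e+04 Hz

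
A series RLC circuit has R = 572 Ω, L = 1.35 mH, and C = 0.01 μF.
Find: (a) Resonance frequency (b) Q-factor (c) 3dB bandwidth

Step 1 — Resonance condition Im(Z)=0 gives ω₀ = 1/√(LC).
Step 2 — ω₀ = 1/√(0.00135·1e-08) = 2.722e+05 rad/s.
Step 3 — f₀ = ω₀/(2π) = 4.332e+04 Hz.
Step 4 — Series Q: Q = ω₀L/R = 2.722e+05·0.00135/572 = 0.6423.
Step 5 — 3dB bandwidth: Δω = ω₀/Q = 4.237e+05 rad/s; BW = Δω/(2π) = 6.743e+04 Hz.

(a) f₀ = 4.332e+04 Hz  (b) Q = 0.6423  (c) BW = 6.743e+04 Hz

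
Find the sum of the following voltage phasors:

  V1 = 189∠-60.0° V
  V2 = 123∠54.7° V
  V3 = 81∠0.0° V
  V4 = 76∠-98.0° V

Step 1 — Convert each phasor to rectangular form:
  V1 = 189·(cos(-60.0°) + j·sin(-60.0°)) = 94.5 - j163.7 V
  V2 = 123·(cos(54.7°) + j·sin(54.7°)) = 71.08 + j100.4 V
  V3 = 81·(cos(0.0°) + j·sin(0.0°)) = 81 V
  V4 = 76·(cos(-98.0°) + j·sin(-98.0°)) = -10.58 - j75.26 V
Step 2 — Sum components: V_total = 236 - j138.6 V.
Step 3 — Convert to polar: |V_total| = 273.7 V, ∠V_total = -30.4°.

V_total = 273.7∠-30.4° V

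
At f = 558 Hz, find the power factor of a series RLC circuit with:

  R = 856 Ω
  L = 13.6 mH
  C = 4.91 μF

Step 1 — Angular frequency: ω = 2π·f = 2π·558 = 3506 rad/s.
Step 2 — Component impedances:
  R: Z = R = 856 Ω
  L: Z = jωL = j·3506·0.0136 = 0 + j47.68 Ω
  C: Z = 1/(jωC) = -j/(ω·C) = 0 - j58.09 Ω
Step 3 — Series combination: Z_total = R + L + C = 856 - j10.41 Ω = 856.1∠-0.7° Ω.
Step 4 — Power factor: PF = cos(φ) = Re(Z)/|Z| = 856/856.1 = 0.9999.
Step 5 — Type: Im(Z) = -10.41 ⇒ leading (phase φ = -0.7°).

PF = 0.9999 (leading, φ = -0.7°)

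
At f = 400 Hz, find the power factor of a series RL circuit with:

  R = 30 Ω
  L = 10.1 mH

Step 1 — Angular frequency: ω = 2π·f = 2π·400 = 2513 rad/s.
Step 2 — Component impedances:
  R: Z = R = 30 Ω
  L: Z = jωL = j·2513·0.0101 = 0 + j25.38 Ω
Step 3 — Series combination: Z_total = R + L = 30 + j25.38 Ω = 39.3∠40.2° Ω.
Step 4 — Power factor: PF = cos(φ) = Re(Z)/|Z| = 30/39.3 = 0.7634.
Step 5 — Type: Im(Z) = 25.38 ⇒ lagging (phase φ = 40.2°).

PF = 0.7634 (lagging, φ = 40.2°)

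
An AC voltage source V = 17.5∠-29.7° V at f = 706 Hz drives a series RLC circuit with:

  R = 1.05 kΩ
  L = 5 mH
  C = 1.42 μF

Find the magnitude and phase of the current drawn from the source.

Step 1 — Angular frequency: ω = 2π·f = 2π·706 = 4436 rad/s.
Step 2 — Component impedances:
  R: Z = R = 1050 Ω
  L: Z = jωL = j·4436·0.005 = 0 + j22.18 Ω
  C: Z = 1/(jωC) = -j/(ω·C) = 0 - j158.8 Ω
Step 3 — Series combination: Z_total = R + L + C = 1050 - j136.6 Ω = 1059∠-7.4° Ω.
Step 4 — Source phasor: V = 17.5∠-29.7° V = 15.2 - j8.671 V.
Step 5 — Ohm's law: I = V / Z_total = (15.2 - j8.671) / (1050 - j136.6) = 0.01529 - j0.006269 A.
Step 6 — Convert to polar: |I| = 0.01653 A, ∠I = -22.3°.

I = 0.01653∠-22.3° A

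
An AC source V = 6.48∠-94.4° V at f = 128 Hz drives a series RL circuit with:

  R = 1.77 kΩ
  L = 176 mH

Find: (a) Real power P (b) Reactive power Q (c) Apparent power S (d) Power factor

Step 1 — Angular frequency: ω = 2π·f = 2π·128 = 804.2 rad/s.
Step 2 — Component impedances:
  R: Z = R = 1770 Ω
  L: Z = jωL = j·804.2·0.176 = 0 + j141.5 Ω
Step 3 — Series combination: Z_total = R + L = 1770 + j141.5 Ω = 1776∠4.6° Ω.
Step 4 — Source phasor: V = 6.48∠-94.4° V = -0.4971 - j6.461 V.
Step 5 — Current: I = V / Z = -0.0005691 - j0.003605 A = 0.003649∠-99.0° A.
Step 6 — Complex power: S = V·I* = 0.02357 + j0.001885 VA.
Step 7 — Real power: P = Re(S) = 0.02357 W.
Step 8 — Reactive power: Q = Im(S) = 0.001885 VAR.
Step 9 — Apparent power: |S| = 0.02365 VA.
Step 10 — Power factor: PF = P/|S| = 0.9968 (lagging).

(a) P = 0.02357 W  (b) Q = 0.001885 VAR  (c) S = 0.02365 VA  (d) PF = 0.9968 (lagging)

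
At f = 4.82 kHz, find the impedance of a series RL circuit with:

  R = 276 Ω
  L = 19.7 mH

Step 1 — Angular frequency: ω = 2π·f = 2π·4820 = 3.028e+04 rad/s.
Step 2 — Component impedances:
  R: Z = R = 276 Ω
  L: Z = jωL = j·3.028e+04·0.0197 = 0 + j596.6 Ω
Step 3 — Series combination: Z_total = R + L = 276 + j596.6 Ω = 657.4∠65.2° Ω.

Z = 276 + j596.6 Ω = 657.4∠65.2° Ω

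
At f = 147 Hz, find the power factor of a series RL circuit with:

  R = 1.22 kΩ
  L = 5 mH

Step 1 — Angular frequency: ω = 2π·f = 2π·147 = 923.6 rad/s.
Step 2 — Component impedances:
  R: Z = R = 1220 Ω
  L: Z = jωL = j·923.6·0.005 = 0 + j4.618 Ω
Step 3 — Series combination: Z_total = R + L = 1220 + j4.618 Ω = 1220∠0.2° Ω.
Step 4 — Power factor: PF = cos(φ) = Re(Z)/|Z| = 1220/1220 = 1.
Step 5 — Type: Im(Z) = 4.618 ⇒ lagging (phase φ = 0.2°).

PF = 1 (lagging, φ = 0.2°)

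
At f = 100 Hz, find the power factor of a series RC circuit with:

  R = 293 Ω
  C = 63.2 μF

Step 1 — Angular frequency: ω = 2π·f = 2π·100 = 628.3 rad/s.
Step 2 — Component impedances:
  R: Z = R = 293 Ω
  C: Z = 1/(jωC) = -j/(ω·C) = 0 - j25.18 Ω
Step 3 — Series combination: Z_total = R + C = 293 - j25.18 Ω = 294.1∠-4.9° Ω.
Step 4 — Power factor: PF = cos(φ) = Re(Z)/|Z| = 293/294.1 = 0.9963.
Step 5 — Type: Im(Z) = -25.18 ⇒ leading (phase φ = -4.9°).

PF = 0.9963 (leading, φ = -4.9°)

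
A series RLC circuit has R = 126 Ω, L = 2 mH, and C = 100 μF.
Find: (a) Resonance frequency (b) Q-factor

Step 1 — Resonance condition Im(Z)=0 gives ω₀ = 1/√(LC).
Step 2 — ω₀ = 1/√(0.002·0.0001) = 2236 rad/s.
Step 3 — f₀ = ω₀/(2π) = 355.9 Hz.
Step 4 — Series Q: Q = ω₀L/R = 2236·0.002/126 = 0.03549.

(a) f₀ = 355.9 Hz  (b) Q = 0.03549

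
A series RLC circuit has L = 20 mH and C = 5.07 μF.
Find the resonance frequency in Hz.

Step 1 — Resonance condition Im(Z)=0 gives ω₀ = 1/√(LC).
Step 2 — ω₀ = 1/√(0.02·5.07e-06) = 3140 rad/s.
Step 3 — f₀ = ω₀/(2π) = 499.8 Hz.

f₀ = 499.8 Hz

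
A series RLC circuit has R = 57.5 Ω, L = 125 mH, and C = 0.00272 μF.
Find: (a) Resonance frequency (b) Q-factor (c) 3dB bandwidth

Step 1 — Resonance condition Im(Z)=0 gives ω₀ = 1/√(LC).
Step 2 — ω₀ = 1/√(0.125·2.72e-09) = 5.423e+04 rad/s.
Step 3 — f₀ = ω₀/(2π) = 8631 Hz.
Step 4 — Series Q: Q = ω₀L/R = 5.423e+04·0.125/57.5 = 117.9.
Step 5 — 3dB bandwidth: Δω = ω₀/Q = 460 rad/s; BW = Δω/(2π) = 73.21 Hz.

(a) f₀ = 8631 Hz  (b) Q = 117.9  (c) BW = 73.21 Hz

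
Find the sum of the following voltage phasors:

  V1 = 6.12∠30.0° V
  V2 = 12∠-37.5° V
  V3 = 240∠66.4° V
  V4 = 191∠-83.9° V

Step 1 — Convert each phasor to rectangular form:
  V1 = 6.12·(cos(30.0°) + j·sin(30.0°)) = 5.3 + j3.06 V
  V2 = 12·(cos(-37.5°) + j·sin(-37.5°)) = 9.52 - j7.305 V
  V3 = 240·(cos(66.4°) + j·sin(66.4°)) = 96.08 + j219.9 V
  V4 = 191·(cos(-83.9°) + j·sin(-83.9°)) = 20.3 - j189.9 V
Step 2 — Sum components: V_total = 131.2 + j25.76 V.
Step 3 — Convert to polar: |V_total| = 133.7 V, ∠V_total = 11.1°.

V_total = 133.7∠11.1° V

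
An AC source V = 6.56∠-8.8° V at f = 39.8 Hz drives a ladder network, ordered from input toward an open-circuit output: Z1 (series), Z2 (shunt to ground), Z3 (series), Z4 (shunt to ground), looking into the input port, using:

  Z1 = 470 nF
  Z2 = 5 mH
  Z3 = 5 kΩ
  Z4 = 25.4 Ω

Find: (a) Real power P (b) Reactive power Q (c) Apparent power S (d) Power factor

Step 1 — Angular frequency: ω = 2π·f = 2π·39.8 = 250.1 rad/s.
Step 2 — Component impedances:
  Z1: Z = 1/(jωC) = -j/(ω·C) = 0 - j8508 Ω
  Z2: Z = jωL = j·250.1·0.005 = 0 + j1.25 Ω
  Z3: Z = R = 5000 Ω
  Z4: Z = R = 25.4 Ω
Step 3 — Ladder network (open output): work backward from the far end, alternating series and parallel combinations. Z_in = 0.0003111 - j8507 Ω = 8507∠-90.0° Ω.
Step 4 — Source phasor: V = 6.56∠-8.8° V = 6.483 - j1.004 V.
Step 5 — Current: I = V / Z = 0.000118 + j0.0007621 A = 0.0007711∠81.2° A.
Step 6 — Complex power: S = V·I* = 1.85e-10 - j0.005059 VA.
Step 7 — Real power: P = Re(S) = 1.85e-10 W.
Step 8 — Reactive power: Q = Im(S) = -0.005059 VAR.
Step 9 — Apparent power: |S| = 0.005059 VA.
Step 10 — Power factor: PF = P/|S| = 3.657e-08 (leading).

(a) P = 1.85e-10 W  (b) Q = -0.005059 VAR  (c) S = 0.005059 VA  (d) PF = 3.657e-08 (leading)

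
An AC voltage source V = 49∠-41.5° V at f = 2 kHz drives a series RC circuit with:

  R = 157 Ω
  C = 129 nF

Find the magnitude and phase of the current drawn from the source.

Step 1 — Angular frequency: ω = 2π·f = 2π·2000 = 1.257e+04 rad/s.
Step 2 — Component impedances:
  R: Z = R = 157 Ω
  C: Z = 1/(jωC) = -j/(ω·C) = 0 - j616.9 Ω
Step 3 — Series combination: Z_total = R + C = 157 - j616.9 Ω = 636.5∠-75.7° Ω.
Step 4 — Source phasor: V = 49∠-41.5° V = 36.7 - j32.47 V.
Step 5 — Ohm's law: I = V / Z_total = (36.7 - j32.47) / (157 - j616.9) = 0.06365 + j0.04329 A.
Step 6 — Convert to polar: |I| = 0.07698 A, ∠I = 34.2°.

I = 0.07698∠34.2° A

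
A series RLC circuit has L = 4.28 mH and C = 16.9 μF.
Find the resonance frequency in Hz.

Step 1 — Resonance condition Im(Z)=0 gives ω₀ = 1/√(LC).
Step 2 — ω₀ = 1/√(0.00428·1.69e-05) = 3718 rad/s.
Step 3 — f₀ = ω₀/(2π) = 591.8 Hz.

f₀ = 591.8 Hz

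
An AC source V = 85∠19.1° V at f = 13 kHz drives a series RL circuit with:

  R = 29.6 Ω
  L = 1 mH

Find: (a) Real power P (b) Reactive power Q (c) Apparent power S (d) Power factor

Step 1 — Angular frequency: ω = 2π·f = 2π·1.3e+04 = 8.168e+04 rad/s.
Step 2 — Component impedances:
  R: Z = R = 29.6 Ω
  L: Z = jωL = j·8.168e+04·0.001 = 0 + j81.68 Ω
Step 3 — Series combination: Z_total = R + L = 29.6 + j81.68 Ω = 86.88∠70.1° Ω.
Step 4 — Source phasor: V = 85∠19.1° V = 80.32 + j27.81 V.
Step 5 — Current: I = V / Z = 0.616 - j0.7601 A = 0.9784∠-51.0° A.
Step 6 — Complex power: S = V·I* = 28.33 + j78.19 VA.
Step 7 — Real power: P = Re(S) = 28.33 W.
Step 8 — Reactive power: Q = Im(S) = 78.19 VAR.
Step 9 — Apparent power: |S| = 83.16 VA.
Step 10 — Power factor: PF = P/|S| = 0.3407 (lagging).

(a) P = 28.33 W  (b) Q = 78.19 VAR  (c) S = 83.16 VA  (d) PF = 0.3407 (lagging)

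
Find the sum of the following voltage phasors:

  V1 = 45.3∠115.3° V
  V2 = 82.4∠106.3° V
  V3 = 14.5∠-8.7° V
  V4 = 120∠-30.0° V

Step 1 — Convert each phasor to rectangular form:
  V1 = 45.3·(cos(115.3°) + j·sin(115.3°)) = -19.36 + j40.95 V
  V2 = 82.4·(cos(106.3°) + j·sin(106.3°)) = -23.13 + j79.09 V
  V3 = 14.5·(cos(-8.7°) + j·sin(-8.7°)) = 14.33 - j2.193 V
  V4 = 120·(cos(-30.0°) + j·sin(-30.0°)) = 103.9 - j60 V
Step 2 — Sum components: V_total = 75.77 + j57.85 V.
Step 3 — Convert to polar: |V_total| = 95.33 V, ∠V_total = 37.4°.

V_total = 95.33∠37.4° V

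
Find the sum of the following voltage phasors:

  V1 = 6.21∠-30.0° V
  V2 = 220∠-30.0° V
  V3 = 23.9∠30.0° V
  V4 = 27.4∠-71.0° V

Step 1 — Convert each phasor to rectangular form:
  V1 = 6.21·(cos(-30.0°) + j·sin(-30.0°)) = 5.378 - j3.105 V
  V2 = 220·(cos(-30.0°) + j·sin(-30.0°)) = 190.5 - j110 V
  V3 = 23.9·(cos(30.0°) + j·sin(30.0°)) = 20.7 + j11.95 V
  V4 = 27.4·(cos(-71.0°) + j·sin(-71.0°)) = 8.921 - j25.91 V
Step 2 — Sum components: V_total = 225.5 - j127.1 V.
Step 3 — Convert to polar: |V_total| = 258.9 V, ∠V_total = -29.4°.

V_total = 258.9∠-29.4° V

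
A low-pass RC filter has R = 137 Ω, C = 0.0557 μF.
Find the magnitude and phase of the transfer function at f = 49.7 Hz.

Step 1 — Angular frequency: ω = 2π·49.7 = 312.3 rad/s.
Step 2 — Transfer function: H(jω) = 1/(1 + jωRC).
Step 3 — Denominator: 1 + jωRC = 1 + j·312.3·137·5.57e-08 = 1 + j0.002383.
Step 4 — H = 1 - j0.002383.
Step 5 — Magnitude: |H| = 1 (-0.0 dB); phase: φ = -0.1°.

|H| = 1 (-0.0 dB), φ = -0.1°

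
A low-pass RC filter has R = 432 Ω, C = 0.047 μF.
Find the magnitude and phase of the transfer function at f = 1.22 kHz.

Step 1 — Angular frequency: ω = 2π·1220 = 7665 rad/s.
Step 2 — Transfer function: H(jω) = 1/(1 + jωRC).
Step 3 — Denominator: 1 + jωRC = 1 + j·7665·432·4.7e-08 = 1 + j0.1556.
Step 4 — H = 0.9763 - j0.152.
Step 5 — Magnitude: |H| = 0.9881 (-0.1 dB); phase: φ = -8.8°.

|H| = 0.9881 (-0.1 dB), φ = -8.8°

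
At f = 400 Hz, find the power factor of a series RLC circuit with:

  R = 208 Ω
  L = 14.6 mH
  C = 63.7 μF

Step 1 — Angular frequency: ω = 2π·f = 2π·400 = 2513 rad/s.
Step 2 — Component impedances:
  R: Z = R = 208 Ω
  L: Z = jωL = j·2513·0.0146 = 0 + j36.69 Ω
  C: Z = 1/(jωC) = -j/(ω·C) = 0 - j6.246 Ω
Step 3 — Series combination: Z_total = R + L + C = 208 + j30.45 Ω = 210.2∠8.3° Ω.
Step 4 — Power factor: PF = cos(φ) = Re(Z)/|Z| = 208/210.2 = 0.9895.
Step 5 — Type: Im(Z) = 30.45 ⇒ lagging (phase φ = 8.3°).

PF = 0.9895 (lagging, φ = 8.3°)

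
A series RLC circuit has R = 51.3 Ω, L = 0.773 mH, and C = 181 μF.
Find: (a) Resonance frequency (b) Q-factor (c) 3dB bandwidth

Step 1 — Resonance condition Im(Z)=0 gives ω₀ = 1/√(LC).
Step 2 — ω₀ = 1/√(0.000773·0.000181) = 2673 rad/s.
Step 3 — f₀ = ω₀/(2π) = 425.5 Hz.
Step 4 — Series Q: Q = ω₀L/R = 2673·0.000773/51.3 = 0.04028.
Step 5 — 3dB bandwidth: Δω = ω₀/Q = 6.636e+04 rad/s; BW = Δω/(2π) = 1.056e+04 Hz.

(a) f₀ = 425.5 Hz  (b) Q = 0.04028  (c) BW = 1.056e+04 Hz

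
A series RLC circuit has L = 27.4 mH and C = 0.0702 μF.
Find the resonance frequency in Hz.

Step 1 — Resonance condition Im(Z)=0 gives ω₀ = 1/√(LC).
Step 2 — ω₀ = 1/√(0.0274·7.02e-08) = 2.28e+04 rad/s.
Step 3 — f₀ = ω₀/(2π) = 3629 Hz.

f₀ = 3629 Hz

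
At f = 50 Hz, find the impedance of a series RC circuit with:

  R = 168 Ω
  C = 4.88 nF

Step 1 — Angular frequency: ω = 2π·f = 2π·50 = 314.2 rad/s.
Step 2 — Component impedances:
  R: Z = R = 168 Ω
  C: Z = 1/(jωC) = -j/(ω·C) = 0 - j6.523e+05 Ω
Step 3 — Series combination: Z_total = R + C = 168 - j6.523e+05 Ω = 6.523e+05∠-90.0° Ω.

Z = 168 - j6.523e+05 Ω = 6.523e+05∠-90.0° Ω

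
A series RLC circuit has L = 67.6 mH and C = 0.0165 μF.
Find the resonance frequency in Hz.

Step 1 — Resonance condition Im(Z)=0 gives ω₀ = 1/√(LC).
Step 2 — ω₀ = 1/√(0.0676·1.65e-08) = 2.994e+04 rad/s.
Step 3 — f₀ = ω₀/(2π) = 4765 Hz.

f₀ = 4765 Hz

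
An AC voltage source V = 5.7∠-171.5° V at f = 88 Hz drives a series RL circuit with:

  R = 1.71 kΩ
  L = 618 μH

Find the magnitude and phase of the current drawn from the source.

Step 1 — Angular frequency: ω = 2π·f = 2π·88 = 552.9 rad/s.
Step 2 — Component impedances:
  R: Z = R = 1710 Ω
  L: Z = jωL = j·552.9·0.000618 = 0 + j0.3417 Ω
Step 3 — Series combination: Z_total = R + L = 1710 + j0.3417 Ω = 1710∠0.0° Ω.
Step 4 — Source phasor: V = 5.7∠-171.5° V = -5.637 - j0.8425 V.
Step 5 — Ohm's law: I = V / Z_total = (-5.637 - j0.8425) / (1710 + j0.3417) = -0.003297 - j0.000492 A.
Step 6 — Convert to polar: |I| = 0.003333 A, ∠I = -171.5°.

I = 0.003333∠-171.5° A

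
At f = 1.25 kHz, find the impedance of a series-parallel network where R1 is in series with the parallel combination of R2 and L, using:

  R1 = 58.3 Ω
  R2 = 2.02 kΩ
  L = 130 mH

Step 1 — Angular frequency: ω = 2π·f = 2π·1250 = 7854 rad/s.
Step 2 — Component impedances:
  R1: Z = R = 58.3 Ω
  R2: Z = R = 2020 Ω
  L: Z = jωL = j·7854·0.13 = 0 + j1021 Ω
Step 3 — Parallel branch: R2 || L = 1/(1/R2 + 1/L) = 411.1 + j813.2 Ω.
Step 4 — Series with R1: Z_total = R1 + (R2 || L) = 469.4 + j813.2 Ω = 939∠60.0° Ω.

Z = 469.4 + j813.2 Ω = 939∠60.0° Ω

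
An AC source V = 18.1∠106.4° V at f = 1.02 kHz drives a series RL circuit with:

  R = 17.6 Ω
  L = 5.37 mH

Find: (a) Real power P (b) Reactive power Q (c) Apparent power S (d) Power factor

Step 1 — Angular frequency: ω = 2π·f = 2π·1020 = 6409 rad/s.
Step 2 — Component impedances:
  R: Z = R = 17.6 Ω
  L: Z = jωL = j·6409·0.00537 = 0 + j34.42 Ω
Step 3 — Series combination: Z_total = R + L = 17.6 + j34.42 Ω = 38.65∠62.9° Ω.
Step 4 — Source phasor: V = 18.1∠106.4° V = -5.11 + j17.36 V.
Step 5 — Current: I = V / Z = 0.3397 + j0.3222 A = 0.4682∠43.5° A.
Step 6 — Complex power: S = V·I* = 3.859 + j7.546 VA.
Step 7 — Real power: P = Re(S) = 3.859 W.
Step 8 — Reactive power: Q = Im(S) = 7.546 VAR.
Step 9 — Apparent power: |S| = 8.475 VA.
Step 10 — Power factor: PF = P/|S| = 0.4553 (lagging).

(a) P = 3.859 W  (b) Q = 7.546 VAR  (c) S = 8.475 VA  (d) PF = 0.4553 (lagging)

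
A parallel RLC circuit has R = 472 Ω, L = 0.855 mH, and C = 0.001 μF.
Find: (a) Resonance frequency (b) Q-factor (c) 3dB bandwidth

Step 1 — Resonance: ω₀ = 1/√(LC) = 1/√(0.000855·1e-09) = 1.081e+06 rad/s.
Step 2 — f₀ = ω₀/(2π) = 1.721e+05 Hz.
Step 3 — Parallel Q: Q = R/(ω₀L) = 472/(1.081e+06·0.000855) = 0.5105.
Step 4 — Bandwidth: Δω = ω₀/Q = 2.119e+06 rad/s; BW = Δω/(2π) = 3.372e+05 Hz.

(a) f₀ = 1.721e+05 Hz  (b) Q = 0.5105  (c) BW = 3.372e+05 Hz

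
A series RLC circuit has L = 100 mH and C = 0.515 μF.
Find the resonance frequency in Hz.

Step 1 — Resonance condition Im(Z)=0 gives ω₀ = 1/√(LC).
Step 2 — ω₀ = 1/√(0.1·5.15e-07) = 4407 rad/s.
Step 3 — f₀ = ω₀/(2π) = 701.3 Hz.

f₀ = 701.3 Hz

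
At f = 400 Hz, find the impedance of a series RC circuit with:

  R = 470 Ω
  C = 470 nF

Step 1 — Angular frequency: ω = 2π·f = 2π·400 = 2513 rad/s.
Step 2 — Component impedances:
  R: Z = R = 470 Ω
  C: Z = 1/(jωC) = -j/(ω·C) = 0 - j846.6 Ω
Step 3 — Series combination: Z_total = R + C = 470 - j846.6 Ω = 968.3∠-61.0° Ω.

Z = 470 - j846.6 Ω = 968.3∠-61.0° Ω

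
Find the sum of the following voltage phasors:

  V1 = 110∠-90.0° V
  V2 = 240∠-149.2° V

Step 1 — Convert each phasor to rectangular form:
  V1 = 110·(cos(-90.0°) + j·sin(-90.0°)) = 0 - j110 V
  V2 = 240·(cos(-149.2°) + j·sin(-149.2°)) = -206.2 - j122.9 V
Step 2 — Sum components: V_total = -206.2 - j232.9 V.
Step 3 — Convert to polar: |V_total| = 311 V, ∠V_total = -131.5°.

V_total = 311∠-131.5° V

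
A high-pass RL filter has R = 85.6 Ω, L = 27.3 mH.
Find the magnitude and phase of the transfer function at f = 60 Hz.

Step 1 — Angular frequency: ω = 2π·60 = 377 rad/s.
Step 2 — Transfer function: H(jω) = jωL/(R + jωL).
Step 3 — Numerator jωL = j·10.29; denominator R + jωL = 85.6 + j10.29.
Step 4 — H = 0.01425 + j0.1185.
Step 5 — Magnitude: |H| = 0.1194 (-18.5 dB); phase: φ = 83.1°.

|H| = 0.1194 (-18.5 dB), φ = 83.1°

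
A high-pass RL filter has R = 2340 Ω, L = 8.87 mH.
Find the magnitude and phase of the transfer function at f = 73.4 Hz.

Step 1 — Angular frequency: ω = 2π·73.4 = 461.2 rad/s.
Step 2 — Transfer function: H(jω) = jωL/(R + jωL).
Step 3 — Numerator jωL = j·4.091; denominator R + jωL = 2340 + j4.091.
Step 4 — H = 3.056e-06 + j0.001748.
Step 5 — Magnitude: |H| = 0.001748 (-55.1 dB); phase: φ = 89.9°.

|H| = 0.001748 (-55.1 dB), φ = 89.9°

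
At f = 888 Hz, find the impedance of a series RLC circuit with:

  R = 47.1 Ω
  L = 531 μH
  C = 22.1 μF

Step 1 — Angular frequency: ω = 2π·f = 2π·888 = 5579 rad/s.
Step 2 — Component impedances:
  R: Z = R = 47.1 Ω
  L: Z = jωL = j·5579·0.000531 = 0 + j2.963 Ω
  C: Z = 1/(jωC) = -j/(ω·C) = 0 - j8.11 Ω
Step 3 — Series combination: Z_total = R + L + C = 47.1 - j5.147 Ω = 47.38∠-6.2° Ω.

Z = 47.1 - j5.147 Ω = 47.38∠-6.2° Ω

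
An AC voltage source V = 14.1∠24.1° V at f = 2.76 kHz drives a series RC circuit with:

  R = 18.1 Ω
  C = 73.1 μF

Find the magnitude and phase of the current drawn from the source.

Step 1 — Angular frequency: ω = 2π·f = 2π·2760 = 1.734e+04 rad/s.
Step 2 — Component impedances:
  R: Z = R = 18.1 Ω
  C: Z = 1/(jωC) = -j/(ω·C) = 0 - j0.7888 Ω
Step 3 — Series combination: Z_total = R + C = 18.1 - j0.7888 Ω = 18.12∠-2.5° Ω.
Step 4 — Source phasor: V = 14.1∠24.1° V = 12.87 + j5.757 V.
Step 5 — Ohm's law: I = V / Z_total = (12.87 + j5.757) / (18.1 - j0.7888) = 0.6959 + j0.3484 A.
Step 6 — Convert to polar: |I| = 0.7783 A, ∠I = 26.6°.

I = 0.7783∠26.6° A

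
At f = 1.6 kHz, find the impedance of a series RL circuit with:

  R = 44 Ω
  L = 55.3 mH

Step 1 — Angular frequency: ω = 2π·f = 2π·1600 = 1.005e+04 rad/s.
Step 2 — Component impedances:
  R: Z = R = 44 Ω
  L: Z = jωL = j·1.005e+04·0.0553 = 0 + j555.9 Ω
Step 3 — Series combination: Z_total = R + L = 44 + j555.9 Ω = 557.7∠85.5° Ω.

Z = 44 + j555.9 Ω = 557.7∠85.5° Ω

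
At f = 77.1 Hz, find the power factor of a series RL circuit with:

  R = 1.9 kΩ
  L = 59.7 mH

Step 1 — Angular frequency: ω = 2π·f = 2π·77.1 = 484.4 rad/s.
Step 2 — Component impedances:
  R: Z = R = 1900 Ω
  L: Z = jωL = j·484.4·0.0597 = 0 + j28.92 Ω
Step 3 — Series combination: Z_total = R + L = 1900 + j28.92 Ω = 1900∠0.9° Ω.
Step 4 — Power factor: PF = cos(φ) = Re(Z)/|Z| = 1900/1900.2 = 0.9999.
Step 5 — Type: Im(Z) = 28.92 ⇒ lagging (phase φ = 0.9°).

PF = 0.9999 (lagging, φ = 0.9°)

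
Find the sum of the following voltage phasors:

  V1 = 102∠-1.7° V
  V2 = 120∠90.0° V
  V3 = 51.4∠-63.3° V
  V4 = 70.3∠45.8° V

Step 1 — Convert each phasor to rectangular form:
  V1 = 102·(cos(-1.7°) + j·sin(-1.7°)) = 102 - j3.026 V
  V2 = 120·(cos(90.0°) + j·sin(90.0°)) = 0 + j120 V
  V3 = 51.4·(cos(-63.3°) + j·sin(-63.3°)) = 23.09 - j45.92 V
  V4 = 70.3·(cos(45.8°) + j·sin(45.8°)) = 49.01 + j50.4 V
Step 2 — Sum components: V_total = 174.1 + j121.5 V.
Step 3 — Convert to polar: |V_total| = 212.2 V, ∠V_total = 34.9°.

V_total = 212.2∠34.9° V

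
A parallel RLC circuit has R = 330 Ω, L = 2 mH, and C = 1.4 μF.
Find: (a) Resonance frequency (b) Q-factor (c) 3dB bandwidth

Step 1 — Resonance: ω₀ = 1/√(LC) = 1/√(0.002·1.4e-06) = 1.89e+04 rad/s.
Step 2 — f₀ = ω₀/(2π) = 3008 Hz.
Step 3 — Parallel Q: Q = R/(ω₀L) = 330/(1.89e+04·0.002) = 8.731.
Step 4 — Bandwidth: Δω = ω₀/Q = 2165 rad/s; BW = Δω/(2π) = 344.5 Hz.

(a) f₀ = 3008 Hz  (b) Q = 8.731  (c) BW = 344.5 Hz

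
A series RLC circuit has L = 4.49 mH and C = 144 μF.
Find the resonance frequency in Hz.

Step 1 — Resonance condition Im(Z)=0 gives ω₀ = 1/√(LC).
Step 2 — ω₀ = 1/√(0.00449·0.000144) = 1244 rad/s.
Step 3 — f₀ = ω₀/(2π) = 197.9 Hz.

f₀ = 197.9 Hz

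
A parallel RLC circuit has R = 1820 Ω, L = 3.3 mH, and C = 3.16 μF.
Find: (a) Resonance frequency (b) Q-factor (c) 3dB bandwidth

Step 1 — Resonance: ω₀ = 1/√(LC) = 1/√(0.0033·3.16e-06) = 9793 rad/s.
Step 2 — f₀ = ω₀/(2π) = 1559 Hz.
Step 3 — Parallel Q: Q = R/(ω₀L) = 1820/(9793·0.0033) = 56.32.
Step 4 — Bandwidth: Δω = ω₀/Q = 173.9 rad/s; BW = Δω/(2π) = 27.67 Hz.

(a) f₀ = 1559 Hz  (b) Q = 56.32  (c) BW = 27.67 Hz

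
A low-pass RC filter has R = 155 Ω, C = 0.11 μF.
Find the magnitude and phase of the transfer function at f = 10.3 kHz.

Step 1 — Angular frequency: ω = 2π·1.03e+04 = 6.472e+04 rad/s.
Step 2 — Transfer function: H(jω) = 1/(1 + jωRC).
Step 3 — Denominator: 1 + jωRC = 1 + j·6.472e+04·155·1.1e-07 = 1 + j1.103.
Step 4 — H = 0.451 - j0.4976.
Step 5 — Magnitude: |H| = 0.6715 (-3.5 dB); phase: φ = -47.8°.

|H| = 0.6715 (-3.5 dB), φ = -47.8°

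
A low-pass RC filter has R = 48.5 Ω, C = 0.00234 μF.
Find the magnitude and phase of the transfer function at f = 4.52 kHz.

Step 1 — Angular frequency: ω = 2π·4520 = 2.84e+04 rad/s.
Step 2 — Transfer function: H(jω) = 1/(1 + jωRC).
Step 3 — Denominator: 1 + jωRC = 1 + j·2.84e+04·48.5·2.34e-09 = 1 + j0.003223.
Step 4 — H = 1 - j0.003223.
Step 5 — Magnitude: |H| = 1 (-0.0 dB); phase: φ = -0.2°.

|H| = 1 (-0.0 dB), φ = -0.2°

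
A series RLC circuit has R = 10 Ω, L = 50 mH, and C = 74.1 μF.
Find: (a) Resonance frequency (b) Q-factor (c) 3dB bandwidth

Step 1 — Resonance condition Im(Z)=0 gives ω₀ = 1/√(LC).
Step 2 — ω₀ = 1/√(0.05·7.41e-05) = 519.5 rad/s.
Step 3 — f₀ = ω₀/(2π) = 82.68 Hz.
Step 4 — Series Q: Q = ω₀L/R = 519.5·0.05/10 = 2.598.
Step 5 — 3dB bandwidth: Δω = ω₀/Q = 200 rad/s; BW = Δω/(2π) = 31.83 Hz.

(a) f₀ = 82.68 Hz  (b) Q = 2.598  (c) BW = 31.83 Hz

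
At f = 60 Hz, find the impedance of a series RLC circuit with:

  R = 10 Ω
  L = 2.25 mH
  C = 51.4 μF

Step 1 — Angular frequency: ω = 2π·f = 2π·60 = 377 rad/s.
Step 2 — Component impedances:
  R: Z = R = 10 Ω
  L: Z = jωL = j·377·0.00225 = 0 + j0.8482 Ω
  C: Z = 1/(jωC) = -j/(ω·C) = 0 - j51.61 Ω
Step 3 — Series combination: Z_total = R + L + C = 10 - j50.76 Ω = 51.73∠-78.9° Ω.

Z = 10 - j50.76 Ω = 51.73∠-78.9° Ω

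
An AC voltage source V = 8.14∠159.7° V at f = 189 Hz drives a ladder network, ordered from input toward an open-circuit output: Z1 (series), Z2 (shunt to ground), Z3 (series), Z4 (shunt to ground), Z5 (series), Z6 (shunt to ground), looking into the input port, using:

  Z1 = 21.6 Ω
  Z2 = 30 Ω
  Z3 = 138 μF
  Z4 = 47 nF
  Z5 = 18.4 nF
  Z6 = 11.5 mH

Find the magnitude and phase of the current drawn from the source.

Step 1 — Angular frequency: ω = 2π·f = 2π·189 = 1188 rad/s.
Step 2 — Component impedances:
  Z1: Z = R = 21.6 Ω
  Z2: Z = R = 30 Ω
  Z3: Z = 1/(jωC) = -j/(ω·C) = 0 - j6.102 Ω
  Z4: Z = 1/(jωC) = -j/(ω·C) = 0 - j1.792e+04 Ω
  Z5: Z = 1/(jωC) = -j/(ω·C) = 0 - j4.577e+04 Ω
  Z6: Z = jωL = j·1188·0.0115 = 0 + j13.66 Ω
Step 3 — Ladder network (open output): work backward from the far end, alternating series and parallel combinations. Z_in = 51.6 - j0.06987 Ω = 51.6∠-0.1° Ω.
Step 4 — Source phasor: V = 8.14∠159.7° V = -7.634 + j2.824 V.
Step 5 — Ohm's law: I = V / Z_total = (-7.634 + j2.824) / (51.6 - j0.06987) = -0.148 + j0.05453 A.
Step 6 — Convert to polar: |I| = 0.1578 A, ∠I = 159.8°.

I = 0.1578∠159.8° A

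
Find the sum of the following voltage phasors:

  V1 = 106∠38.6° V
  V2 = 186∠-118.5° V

Step 1 — Convert each phasor to rectangular form:
  V1 = 106·(cos(38.6°) + j·sin(38.6°)) = 82.84 + j66.13 V
  V2 = 186·(cos(-118.5°) + j·sin(-118.5°)) = -88.75 - j163.5 V
Step 2 — Sum components: V_total = -5.91 - j97.33 V.
Step 3 — Convert to polar: |V_total| = 97.51 V, ∠V_total = -93.5°.

V_total = 97.51∠-93.5° V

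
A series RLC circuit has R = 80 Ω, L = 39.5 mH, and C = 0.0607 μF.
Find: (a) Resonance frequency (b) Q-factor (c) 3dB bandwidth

Step 1 — Resonance: ω₀ = 1/√(LC) = 1/√(0.0395·6.07e-08) = 2.042e+04 rad/s.
Step 2 — f₀ = ω₀/(2π) = 3250 Hz.
Step 3 — Series Q: Q = ω₀L/R = 2.042e+04·0.0395/80 = 10.08.
Step 4 — Bandwidth: Δω = ω₀/Q = 2025 rad/s; BW = Δω/(2π) = 322.3 Hz.

(a) f₀ = 3250 Hz  (b) Q = 10.08  (c) BW = 322.3 Hz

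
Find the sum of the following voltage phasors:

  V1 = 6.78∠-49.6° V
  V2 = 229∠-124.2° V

Step 1 — Convert each phasor to rectangular form:
  V1 = 6.78·(cos(-49.6°) + j·sin(-49.6°)) = 4.394 - j5.163 V
  V2 = 229·(cos(-124.2°) + j·sin(-124.2°)) = -128.7 - j189.4 V
Step 2 — Sum components: V_total = -124.3 - j194.6 V.
Step 3 — Convert to polar: |V_total| = 230.9 V, ∠V_total = -122.6°.

V_total = 230.9∠-122.6° V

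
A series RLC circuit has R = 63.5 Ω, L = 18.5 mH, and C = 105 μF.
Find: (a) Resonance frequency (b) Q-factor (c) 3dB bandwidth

Step 1 — Resonance: ω₀ = 1/√(LC) = 1/√(0.0185·0.000105) = 717.5 rad/s.
Step 2 — f₀ = ω₀/(2π) = 114.2 Hz.
Step 3 — Series Q: Q = ω₀L/R = 717.5·0.0185/63.5 = 0.209.
Step 4 — Bandwidth: Δω = ω₀/Q = 3432 rad/s; BW = Δω/(2π) = 546.3 Hz.

(a) f₀ = 114.2 Hz  (b) Q = 0.209  (c) BW = 546.3 Hz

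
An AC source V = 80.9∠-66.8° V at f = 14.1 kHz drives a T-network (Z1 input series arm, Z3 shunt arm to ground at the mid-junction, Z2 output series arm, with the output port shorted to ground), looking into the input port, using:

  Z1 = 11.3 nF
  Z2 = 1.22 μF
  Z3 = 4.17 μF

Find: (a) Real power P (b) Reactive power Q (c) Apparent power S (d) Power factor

Step 1 — Angular frequency: ω = 2π·f = 2π·1.41e+04 = 8.859e+04 rad/s.
Step 2 — Component impedances:
  Z1: Z = 1/(jωC) = -j/(ω·C) = 0 - j998.9 Ω
  Z2: Z = 1/(jωC) = -j/(ω·C) = 0 - j9.252 Ω
  Z3: Z = 1/(jωC) = -j/(ω·C) = 0 - j2.707 Ω
Step 3 — With the output port shorted to ground, the output series arm Z2 runs from the junction to ground; the shunt arm Z3 also runs from the junction to ground. They appear in parallel: Z3 || Z2 = 0 - j2.094 Ω.
Step 4 — Series with input arm Z1: Z_in = Z1 + (Z3 || Z2) = 0 - j1001 Ω = 1001∠-90.0° Ω.
Step 5 — Source phasor: V = 80.9∠-66.8° V = 31.87 - j74.36 V.
Step 6 — Current: I = V / Z = 0.07428 + j0.03184 A = 0.08082∠23.2° A.
Step 7 — Complex power: S = V·I* = 0 - j6.538 VA.
Step 8 — Real power: P = Re(S) = 0 W.
Step 9 — Reactive power: Q = Im(S) = -6.538 VAR.
Step 10 — Apparent power: |S| = 6.538 VA.
Step 11 — Power factor: PF = P/|S| = 0 (leading).

(a) P = 0 W  (b) Q = -6.538 VAR  (c) S = 6.538 VA  (d) PF = 0 (leading)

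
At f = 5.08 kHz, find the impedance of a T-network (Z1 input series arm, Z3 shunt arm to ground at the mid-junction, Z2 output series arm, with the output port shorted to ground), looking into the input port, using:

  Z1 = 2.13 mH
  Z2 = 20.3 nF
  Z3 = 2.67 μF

Step 1 — Angular frequency: ω = 2π·f = 2π·5080 = 3.192e+04 rad/s.
Step 2 — Component impedances:
  Z1: Z = jωL = j·3.192e+04·0.00213 = 0 + j67.99 Ω
  Z2: Z = 1/(jωC) = -j/(ω·C) = 0 - j1543 Ω
  Z3: Z = 1/(jωC) = -j/(ω·C) = 0 - j11.73 Ω
Step 3 — With the output port shorted to ground, the output series arm Z2 runs from the junction to ground; the shunt arm Z3 also runs from the junction to ground. They appear in parallel: Z3 || Z2 = 0 - j11.65 Ω.
Step 4 — Series with input arm Z1: Z_in = Z1 + (Z3 || Z2) = 0 + j56.34 Ω = 56.34∠90.0° Ω.

Z = 0 + j56.34 Ω = 56.34∠90.0° Ω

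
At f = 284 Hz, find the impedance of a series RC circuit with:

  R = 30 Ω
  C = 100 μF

Step 1 — Angular frequency: ω = 2π·f = 2π·284 = 1784 rad/s.
Step 2 — Component impedances:
  R: Z = R = 30 Ω
  C: Z = 1/(jωC) = -j/(ω·C) = 0 - j5.604 Ω
Step 3 — Series combination: Z_total = R + C = 30 - j5.604 Ω = 30.52∠-10.6° Ω.

Z = 30 - j5.604 Ω = 30.52∠-10.6° Ω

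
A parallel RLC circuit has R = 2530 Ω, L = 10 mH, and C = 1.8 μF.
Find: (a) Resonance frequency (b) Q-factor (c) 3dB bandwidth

Step 1 — Resonance: ω₀ = 1/√(LC) = 1/√(0.01·1.8e-06) = 7454 rad/s.
Step 2 — f₀ = ω₀/(2π) = 1186 Hz.
Step 3 — Parallel Q: Q = R/(ω₀L) = 2530/(7454·0.01) = 33.94.
Step 4 — Bandwidth: Δω = ω₀/Q = 219.6 rad/s; BW = Δω/(2π) = 34.95 Hz.

(a) f₀ = 1186 Hz  (b) Q = 33.94  (c) BW = 34.95 Hz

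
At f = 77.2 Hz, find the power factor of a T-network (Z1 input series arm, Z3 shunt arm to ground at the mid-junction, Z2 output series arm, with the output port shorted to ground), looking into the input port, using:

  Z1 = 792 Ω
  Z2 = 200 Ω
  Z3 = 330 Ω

Step 1 — Angular frequency: ω = 2π·f = 2π·77.2 = 485.1 rad/s.
Step 2 — Component impedances:
  Z1: Z = R = 792 Ω
  Z2: Z = R = 200 Ω
  Z3: Z = R = 330 Ω
Step 3 — With the output port shorted to ground, the output series arm Z2 runs from the junction to ground; the shunt arm Z3 also runs from the junction to ground. They appear in parallel: Z3 || Z2 = 124.5 Ω.
Step 4 — Series with input arm Z1: Z_in = Z1 + (Z3 || Z2) = 916.5 Ω = 916.5∠0.0° Ω.
Step 5 — Power factor: PF = cos(φ) = Re(Z)/|Z| = 916.5/916.5 = 1.
Step 6 — Type: Im(Z) = 0 ⇒ unity (phase φ = 0.0°).

PF = 1 (unity, φ = 0.0°)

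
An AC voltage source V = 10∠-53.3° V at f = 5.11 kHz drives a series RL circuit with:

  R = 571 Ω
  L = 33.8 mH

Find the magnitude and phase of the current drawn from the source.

Step 1 — Angular frequency: ω = 2π·f = 2π·5110 = 3.211e+04 rad/s.
Step 2 — Component impedances:
  R: Z = R = 571 Ω
  L: Z = jωL = j·3.211e+04·0.0338 = 0 + j1085 Ω
Step 3 — Series combination: Z_total = R + L = 571 + j1085 Ω = 1226∠62.2° Ω.
Step 4 — Source phasor: V = 10∠-53.3° V = 5.976 - j8.018 V.
Step 5 — Ohm's law: I = V / Z_total = (5.976 - j8.018) / (571 + j1085) = -0.003517 - j0.007357 A.
Step 6 — Convert to polar: |I| = 0.008155 A, ∠I = -115.5°.

I = 0.008155∠-115.5° A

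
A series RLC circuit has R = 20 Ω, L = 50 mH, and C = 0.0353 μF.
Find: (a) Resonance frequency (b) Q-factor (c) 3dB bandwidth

Step 1 — Resonance: ω₀ = 1/√(LC) = 1/√(0.05·3.53e-08) = 2.38e+04 rad/s.
Step 2 — f₀ = ω₀/(2π) = 3788 Hz.
Step 3 — Series Q: Q = ω₀L/R = 2.38e+04·0.05/20 = 59.51.
Step 4 — Bandwidth: Δω = ω₀/Q = 400 rad/s; BW = Δω/(2π) = 63.66 Hz.

(a) f₀ = 3788 Hz  (b) Q = 59.51  (c) BW = 63.66 Hz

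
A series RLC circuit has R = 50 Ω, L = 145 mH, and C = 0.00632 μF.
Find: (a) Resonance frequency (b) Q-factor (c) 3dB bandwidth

Step 1 — Resonance condition Im(Z)=0 gives ω₀ = 1/√(LC).
Step 2 — ω₀ = 1/√(0.145·6.32e-09) = 3.303e+04 rad/s.
Step 3 — f₀ = ω₀/(2π) = 5257 Hz.
Step 4 — Series Q: Q = ω₀L/R = 3.303e+04·0.145/50 = 95.8.
Step 5 — 3dB bandwidth: Δω = ω₀/Q = 344.8 rad/s; BW = Δω/(2π) = 54.88 Hz.

(a) f₀ = 5257 Hz  (b) Q = 95.8  (c) BW = 54.88 Hz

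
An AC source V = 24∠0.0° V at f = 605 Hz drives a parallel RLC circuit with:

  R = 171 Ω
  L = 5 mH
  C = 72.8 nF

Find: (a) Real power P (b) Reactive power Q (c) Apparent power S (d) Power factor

Step 1 — Angular frequency: ω = 2π·f = 2π·605 = 3801 rad/s.
Step 2 — Component impedances:
  R: Z = R = 171 Ω
  L: Z = jωL = j·3801·0.005 = 0 + j19.01 Ω
  C: Z = 1/(jωC) = -j/(ω·C) = 0 - j3614 Ω
Step 3 — Parallel combination: 1/Z_total = 1/R + 1/L + 1/C; Z_total = 2.109 + j18.87 Ω = 18.99∠83.6° Ω.
Step 4 — Source phasor: V = 24∠0.0° V = 24 V.
Step 5 — Current: I = V / Z = 0.1404 - j1.256 A = 1.264∠-83.6° A.
Step 6 — Complex power: S = V·I* = 3.368 + j30.15 VA.
Step 7 — Real power: P = Re(S) = 3.368 W.
Step 8 — Reactive power: Q = Im(S) = 30.15 VAR.
Step 9 — Apparent power: |S| = 30.33 VA.
Step 10 — Power factor: PF = P/|S| = 0.111 (lagging).

(a) P = 3.368 W  (b) Q = 30.15 VAR  (c) S = 30.33 VA  (d) PF = 0.111 (lagging)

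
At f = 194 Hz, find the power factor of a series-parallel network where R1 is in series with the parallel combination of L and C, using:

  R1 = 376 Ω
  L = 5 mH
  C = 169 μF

Step 1 — Angular frequency: ω = 2π·f = 2π·194 = 1219 rad/s.
Step 2 — Component impedances:
  R1: Z = R = 376 Ω
  L: Z = jωL = j·1219·0.005 = 0 + j6.095 Ω
  C: Z = 1/(jωC) = -j/(ω·C) = 0 - j4.854 Ω
Step 3 — Parallel branch: L || C = 1/(1/L + 1/C) = 0 - j23.85 Ω.
Step 4 — Series with R1: Z_total = R1 + (L || C) = 376 - j23.85 Ω = 376.8∠-3.6° Ω.
Step 5 — Power factor: PF = cos(φ) = Re(Z)/|Z| = 376/376.76 = 0.998.
Step 6 — Type: Im(Z) = -23.85 ⇒ leading (phase φ = -3.6°).

PF = 0.998 (leading, φ = -3.6°)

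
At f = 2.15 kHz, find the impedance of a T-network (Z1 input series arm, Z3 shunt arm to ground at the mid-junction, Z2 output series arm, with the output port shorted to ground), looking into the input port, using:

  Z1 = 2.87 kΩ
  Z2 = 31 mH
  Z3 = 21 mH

Step 1 — Angular frequency: ω = 2π·f = 2π·2150 = 1.351e+04 rad/s.
Step 2 — Component impedances:
  Z1: Z = R = 2870 Ω
  Z2: Z = jωL = j·1.351e+04·0.031 = 0 + j418.8 Ω
  Z3: Z = jωL = j·1.351e+04·0.021 = 0 + j283.7 Ω
Step 3 — With the output port shorted to ground, the output series arm Z2 runs from the junction to ground; the shunt arm Z3 also runs from the junction to ground. They appear in parallel: Z3 || Z2 = 0 + j169.1 Ω.
Step 4 — Series with input arm Z1: Z_in = Z1 + (Z3 || Z2) = 2870 + j169.1 Ω = 2875∠3.4° Ω.

Z = 2870 + j169.1 Ω = 2875∠3.4° Ω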